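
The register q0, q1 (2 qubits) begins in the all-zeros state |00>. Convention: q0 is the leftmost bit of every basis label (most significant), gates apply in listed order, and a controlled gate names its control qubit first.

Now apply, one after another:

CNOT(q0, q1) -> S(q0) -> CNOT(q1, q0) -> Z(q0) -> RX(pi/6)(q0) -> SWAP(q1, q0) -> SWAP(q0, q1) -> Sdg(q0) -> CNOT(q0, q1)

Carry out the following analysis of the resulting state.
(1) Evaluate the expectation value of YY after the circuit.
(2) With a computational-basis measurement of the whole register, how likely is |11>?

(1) The observable YY averages to 1/2.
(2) A full measurement returns |11> with probability 1/2 - sqrt(3)/4.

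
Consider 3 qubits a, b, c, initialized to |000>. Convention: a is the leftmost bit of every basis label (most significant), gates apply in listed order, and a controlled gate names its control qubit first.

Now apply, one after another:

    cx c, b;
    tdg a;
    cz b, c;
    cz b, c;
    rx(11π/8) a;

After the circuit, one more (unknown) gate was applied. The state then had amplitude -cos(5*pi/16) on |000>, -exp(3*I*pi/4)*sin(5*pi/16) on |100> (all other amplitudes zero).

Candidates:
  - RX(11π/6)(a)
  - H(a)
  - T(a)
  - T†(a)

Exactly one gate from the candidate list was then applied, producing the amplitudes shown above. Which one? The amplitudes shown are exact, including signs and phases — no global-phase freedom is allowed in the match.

The applied gate was T(a). Key observation: gates 3-4 undo each other exactly, leaving only the rest of the circuit to track.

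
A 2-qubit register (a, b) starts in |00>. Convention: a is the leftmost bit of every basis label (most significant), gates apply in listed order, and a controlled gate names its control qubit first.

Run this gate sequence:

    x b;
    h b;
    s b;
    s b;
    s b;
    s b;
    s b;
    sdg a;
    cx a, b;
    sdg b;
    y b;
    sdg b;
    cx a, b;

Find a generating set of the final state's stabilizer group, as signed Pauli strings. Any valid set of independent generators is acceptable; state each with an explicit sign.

The stabilizer group can be generated by -IY, +ZI, among other valid generating sets.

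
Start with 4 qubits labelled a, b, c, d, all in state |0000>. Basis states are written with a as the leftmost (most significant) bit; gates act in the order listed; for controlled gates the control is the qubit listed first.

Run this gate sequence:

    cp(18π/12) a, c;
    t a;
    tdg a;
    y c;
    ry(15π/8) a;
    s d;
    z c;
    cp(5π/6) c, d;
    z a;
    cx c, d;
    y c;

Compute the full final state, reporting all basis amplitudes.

The resulting statevector has amplitude cos(pi/16) on |0001>, sin(pi/16) on |1001>, and 0 on every other basis state.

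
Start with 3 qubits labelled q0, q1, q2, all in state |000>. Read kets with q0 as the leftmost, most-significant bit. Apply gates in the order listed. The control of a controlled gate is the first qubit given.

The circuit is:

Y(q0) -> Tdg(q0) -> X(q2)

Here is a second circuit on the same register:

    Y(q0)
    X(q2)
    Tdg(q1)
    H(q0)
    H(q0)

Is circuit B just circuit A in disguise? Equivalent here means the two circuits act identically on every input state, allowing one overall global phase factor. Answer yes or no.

No — the two circuits implement different unitaries, even allowing a global phase.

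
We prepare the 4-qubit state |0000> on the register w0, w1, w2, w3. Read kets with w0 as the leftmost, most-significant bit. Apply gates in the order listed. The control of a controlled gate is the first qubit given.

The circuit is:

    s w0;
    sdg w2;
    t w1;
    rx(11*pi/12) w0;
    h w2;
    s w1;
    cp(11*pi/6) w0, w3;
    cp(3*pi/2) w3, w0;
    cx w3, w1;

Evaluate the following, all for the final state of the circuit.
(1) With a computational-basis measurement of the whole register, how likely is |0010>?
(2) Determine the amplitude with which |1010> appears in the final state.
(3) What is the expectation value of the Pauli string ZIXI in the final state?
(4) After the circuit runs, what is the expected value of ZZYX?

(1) A full measurement returns |0010> with probability -sqrt(6)/16 - sqrt(2)/16 + 1/4.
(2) |1010> carries amplitude -I*sqrt(6*sqrt(2) + 12)/8 - I*sqrt(4 - 2*sqrt(2))/8 in the final state.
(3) The expectation value of ZIXI is -sqrt(6)/4 - sqrt(2)/4.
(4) The observable ZZYX averages to 0.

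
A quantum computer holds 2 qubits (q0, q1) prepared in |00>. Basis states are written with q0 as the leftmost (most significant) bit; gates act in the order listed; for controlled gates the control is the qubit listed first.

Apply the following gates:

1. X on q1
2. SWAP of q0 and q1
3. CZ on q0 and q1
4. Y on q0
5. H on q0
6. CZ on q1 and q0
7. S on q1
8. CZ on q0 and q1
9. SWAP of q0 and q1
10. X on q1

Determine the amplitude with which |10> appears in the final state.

|10> carries amplitude 0 in the final state.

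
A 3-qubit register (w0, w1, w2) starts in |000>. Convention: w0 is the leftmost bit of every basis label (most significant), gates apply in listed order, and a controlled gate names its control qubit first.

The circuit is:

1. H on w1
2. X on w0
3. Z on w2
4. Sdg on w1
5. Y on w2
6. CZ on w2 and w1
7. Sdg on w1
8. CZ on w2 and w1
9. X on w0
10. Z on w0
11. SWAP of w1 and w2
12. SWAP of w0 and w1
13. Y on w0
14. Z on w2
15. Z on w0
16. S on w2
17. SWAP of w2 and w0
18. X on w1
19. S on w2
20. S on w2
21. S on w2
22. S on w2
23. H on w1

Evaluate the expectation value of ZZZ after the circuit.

In the final state, ZZZ has expectation 0. Key observation: steps 19-22 multiply out to the identity, so the circuit reduces to the remaining gates.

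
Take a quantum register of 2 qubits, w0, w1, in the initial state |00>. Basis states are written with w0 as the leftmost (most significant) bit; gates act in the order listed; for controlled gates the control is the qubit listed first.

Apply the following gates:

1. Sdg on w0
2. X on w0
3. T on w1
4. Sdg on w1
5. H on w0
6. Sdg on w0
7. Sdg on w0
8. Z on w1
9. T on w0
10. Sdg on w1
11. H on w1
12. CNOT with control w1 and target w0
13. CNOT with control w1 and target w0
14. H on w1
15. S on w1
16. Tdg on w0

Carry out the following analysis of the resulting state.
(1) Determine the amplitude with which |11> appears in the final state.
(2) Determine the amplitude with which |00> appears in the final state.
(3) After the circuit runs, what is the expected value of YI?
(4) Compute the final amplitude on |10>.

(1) The final state's coefficient on |11> equals 0.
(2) |00> carries amplitude sqrt(2)/2 in the final state.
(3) The expectation value of YI is 0.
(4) The amplitude on |10> is sqrt(2)/2.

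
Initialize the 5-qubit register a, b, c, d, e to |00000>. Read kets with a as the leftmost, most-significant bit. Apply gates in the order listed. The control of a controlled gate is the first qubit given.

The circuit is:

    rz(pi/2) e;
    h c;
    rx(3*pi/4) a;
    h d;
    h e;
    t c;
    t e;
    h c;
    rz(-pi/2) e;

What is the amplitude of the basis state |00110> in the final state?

The final state's coefficient on |00110> equals (1 - exp(I*pi/4))*sqrt(2 - sqrt(2))/8.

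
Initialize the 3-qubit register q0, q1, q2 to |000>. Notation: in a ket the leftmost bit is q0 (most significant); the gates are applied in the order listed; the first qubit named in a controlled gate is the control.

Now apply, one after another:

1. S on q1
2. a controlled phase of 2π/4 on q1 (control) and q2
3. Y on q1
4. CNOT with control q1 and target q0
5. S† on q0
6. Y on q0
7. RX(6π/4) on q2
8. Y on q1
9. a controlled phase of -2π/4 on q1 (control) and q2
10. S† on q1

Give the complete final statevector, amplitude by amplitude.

After the circuit, the state carries amplitude sqrt(2)/2 on |000>, sqrt(2)*I/2 on |001>, and 0 on every other basis state.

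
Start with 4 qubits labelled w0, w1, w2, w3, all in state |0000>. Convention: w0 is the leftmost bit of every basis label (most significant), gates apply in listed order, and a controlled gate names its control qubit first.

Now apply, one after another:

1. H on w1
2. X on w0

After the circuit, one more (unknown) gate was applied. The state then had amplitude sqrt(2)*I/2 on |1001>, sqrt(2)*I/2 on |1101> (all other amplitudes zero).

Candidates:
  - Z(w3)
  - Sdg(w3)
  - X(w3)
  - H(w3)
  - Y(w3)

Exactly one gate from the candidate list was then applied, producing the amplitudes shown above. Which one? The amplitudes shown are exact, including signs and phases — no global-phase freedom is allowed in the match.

The unique candidate consistent with the amplitudes is Y(w3).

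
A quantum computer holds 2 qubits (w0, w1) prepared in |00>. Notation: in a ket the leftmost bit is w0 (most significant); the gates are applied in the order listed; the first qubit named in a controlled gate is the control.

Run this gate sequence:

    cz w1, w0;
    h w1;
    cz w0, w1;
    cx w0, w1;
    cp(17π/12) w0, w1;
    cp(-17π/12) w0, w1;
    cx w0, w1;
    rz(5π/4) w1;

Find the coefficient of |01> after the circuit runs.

|01> carries amplitude sqrt(2)*exp(5*I*pi/8)/2 in the final state. Key observation: gates 4-7 undo each other exactly, leaving only the rest of the circuit to track.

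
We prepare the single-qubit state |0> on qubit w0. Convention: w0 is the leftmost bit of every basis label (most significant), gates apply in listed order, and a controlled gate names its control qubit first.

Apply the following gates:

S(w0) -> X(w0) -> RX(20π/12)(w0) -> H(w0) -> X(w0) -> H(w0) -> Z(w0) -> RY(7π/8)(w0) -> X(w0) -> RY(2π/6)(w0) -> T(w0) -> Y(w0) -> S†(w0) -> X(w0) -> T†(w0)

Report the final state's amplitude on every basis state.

The resulting statevector has amplitude (-1 + I)*((2 + I)*sin(pi/16) + sqrt(3)*I*cos(pi/16))/4 on |0>, (1 - I)*(-sqrt(3)*sin(pi/16) + (1 - 2*I)*cos(pi/16))/4 on |1>. Key observation: steps 4-7 multiply out to the identity, so the circuit reduces to the remaining gates.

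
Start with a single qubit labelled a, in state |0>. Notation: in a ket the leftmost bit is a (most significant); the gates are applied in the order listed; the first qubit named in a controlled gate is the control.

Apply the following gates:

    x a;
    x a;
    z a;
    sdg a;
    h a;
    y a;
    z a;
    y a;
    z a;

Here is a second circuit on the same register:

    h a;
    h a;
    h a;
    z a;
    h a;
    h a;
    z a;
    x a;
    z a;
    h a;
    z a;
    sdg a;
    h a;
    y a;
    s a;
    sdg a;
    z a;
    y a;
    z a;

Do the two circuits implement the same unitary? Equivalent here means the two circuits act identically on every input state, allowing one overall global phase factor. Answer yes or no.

No: there is an input state on which the two circuits produce genuinely different outputs (not merely differing by a phase).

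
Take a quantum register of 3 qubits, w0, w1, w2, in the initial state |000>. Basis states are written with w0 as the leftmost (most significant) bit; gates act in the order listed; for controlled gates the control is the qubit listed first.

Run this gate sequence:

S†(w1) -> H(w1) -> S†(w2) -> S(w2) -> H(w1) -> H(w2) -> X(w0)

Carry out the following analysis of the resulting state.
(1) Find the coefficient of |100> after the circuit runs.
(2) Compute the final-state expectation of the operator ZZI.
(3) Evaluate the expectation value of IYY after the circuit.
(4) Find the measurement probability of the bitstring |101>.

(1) The final state's coefficient on |100> equals sqrt(2)/2.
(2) The expectation value of ZZI is -1.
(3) In the final state, IYY has expectation 0.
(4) Outcome |101> occurs with probability 1/2.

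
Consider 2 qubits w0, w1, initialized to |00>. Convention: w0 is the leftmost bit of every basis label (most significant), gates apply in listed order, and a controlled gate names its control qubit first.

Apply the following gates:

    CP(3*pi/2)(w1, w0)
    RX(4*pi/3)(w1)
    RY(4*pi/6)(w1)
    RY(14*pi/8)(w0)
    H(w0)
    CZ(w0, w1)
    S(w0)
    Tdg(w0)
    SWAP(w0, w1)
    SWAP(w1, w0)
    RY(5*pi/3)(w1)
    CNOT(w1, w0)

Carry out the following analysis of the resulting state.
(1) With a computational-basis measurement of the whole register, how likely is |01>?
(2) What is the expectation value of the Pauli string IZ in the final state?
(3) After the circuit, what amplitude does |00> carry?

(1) A full measurement returns |01> with probability sqrt(2)/16 + 1/8.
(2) In the final state, IZ has expectation 1/8 + 3*sqrt(2)/16.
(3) The amplitude on |00> is sqrt(6)*(1 - I)*(-sqrt(sqrt(2) + 2) + sqrt(2 - sqrt(2)))/16.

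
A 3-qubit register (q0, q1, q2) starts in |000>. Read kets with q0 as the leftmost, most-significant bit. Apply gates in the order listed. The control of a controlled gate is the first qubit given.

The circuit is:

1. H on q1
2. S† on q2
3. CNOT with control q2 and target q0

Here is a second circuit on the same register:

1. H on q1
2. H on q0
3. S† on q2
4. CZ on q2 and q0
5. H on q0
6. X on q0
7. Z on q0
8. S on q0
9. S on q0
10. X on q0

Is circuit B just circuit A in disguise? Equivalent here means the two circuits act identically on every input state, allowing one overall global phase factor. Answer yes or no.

Yes — the two circuits implement the same unitary up to a global phase.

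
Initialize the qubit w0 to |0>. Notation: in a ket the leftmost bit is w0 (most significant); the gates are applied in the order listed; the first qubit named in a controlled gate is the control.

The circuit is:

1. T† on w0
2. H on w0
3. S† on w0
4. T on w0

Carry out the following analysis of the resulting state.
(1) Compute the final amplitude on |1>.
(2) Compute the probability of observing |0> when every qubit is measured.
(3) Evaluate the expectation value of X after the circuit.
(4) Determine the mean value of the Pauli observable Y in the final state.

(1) The final state's coefficient on |1> equals -sqrt(2)*exp(3*I*pi/4)/2.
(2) A full measurement returns |0> with probability 1/2.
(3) In the final state, X has expectation sqrt(2)/2.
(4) In the final state, Y has expectation -sqrt(2)/2.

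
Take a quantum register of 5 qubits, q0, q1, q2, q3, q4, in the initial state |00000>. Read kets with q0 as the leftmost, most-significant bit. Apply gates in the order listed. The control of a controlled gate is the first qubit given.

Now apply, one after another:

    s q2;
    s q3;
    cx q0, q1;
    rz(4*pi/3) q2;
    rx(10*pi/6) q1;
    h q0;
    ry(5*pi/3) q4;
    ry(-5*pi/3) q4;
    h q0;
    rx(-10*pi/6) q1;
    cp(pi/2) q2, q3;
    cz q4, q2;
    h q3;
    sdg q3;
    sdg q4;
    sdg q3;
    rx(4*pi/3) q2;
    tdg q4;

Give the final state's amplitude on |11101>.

|11101> carries amplitude 0 in the final state. Key observation: the block from step 5 through step 10 cancels to the identity and can be dropped.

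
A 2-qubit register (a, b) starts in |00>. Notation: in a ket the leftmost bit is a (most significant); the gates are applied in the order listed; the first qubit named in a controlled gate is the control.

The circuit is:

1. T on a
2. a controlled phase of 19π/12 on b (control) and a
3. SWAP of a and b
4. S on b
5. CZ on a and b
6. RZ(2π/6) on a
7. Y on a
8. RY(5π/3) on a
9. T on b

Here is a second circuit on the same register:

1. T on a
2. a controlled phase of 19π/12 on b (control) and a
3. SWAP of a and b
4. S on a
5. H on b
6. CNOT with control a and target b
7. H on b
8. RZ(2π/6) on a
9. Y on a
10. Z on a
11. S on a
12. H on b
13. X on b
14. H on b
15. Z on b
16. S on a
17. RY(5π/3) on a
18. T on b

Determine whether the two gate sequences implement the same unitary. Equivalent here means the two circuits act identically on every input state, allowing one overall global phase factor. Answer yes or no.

No: there is an input state on which the two circuits produce genuinely different outputs (not merely differing by a phase).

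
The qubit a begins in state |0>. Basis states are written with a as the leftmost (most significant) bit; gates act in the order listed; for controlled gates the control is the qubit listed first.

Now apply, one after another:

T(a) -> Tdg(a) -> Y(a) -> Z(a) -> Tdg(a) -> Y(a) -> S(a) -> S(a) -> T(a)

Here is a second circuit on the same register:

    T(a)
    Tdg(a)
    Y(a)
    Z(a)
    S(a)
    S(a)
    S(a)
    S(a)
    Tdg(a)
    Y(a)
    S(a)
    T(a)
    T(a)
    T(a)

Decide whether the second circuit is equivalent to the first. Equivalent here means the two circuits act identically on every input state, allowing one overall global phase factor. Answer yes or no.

Yes — the two circuits implement the same unitary up to a global phase.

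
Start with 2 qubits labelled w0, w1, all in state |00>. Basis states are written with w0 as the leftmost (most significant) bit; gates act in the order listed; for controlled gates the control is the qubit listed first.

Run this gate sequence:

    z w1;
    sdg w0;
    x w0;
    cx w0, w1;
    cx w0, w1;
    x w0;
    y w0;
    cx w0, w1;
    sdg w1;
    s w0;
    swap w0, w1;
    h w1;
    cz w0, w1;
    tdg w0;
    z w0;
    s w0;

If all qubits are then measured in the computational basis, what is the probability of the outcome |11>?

Outcome |11> occurs with probability 1/2.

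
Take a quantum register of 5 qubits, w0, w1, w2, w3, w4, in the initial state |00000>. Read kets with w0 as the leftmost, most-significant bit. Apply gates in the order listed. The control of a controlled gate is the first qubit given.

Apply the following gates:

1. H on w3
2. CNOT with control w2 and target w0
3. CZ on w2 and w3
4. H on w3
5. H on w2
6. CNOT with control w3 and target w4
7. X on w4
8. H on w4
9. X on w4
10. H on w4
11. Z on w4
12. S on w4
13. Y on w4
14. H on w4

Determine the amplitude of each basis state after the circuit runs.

The final amplitudes are 1/2 on |00000>, 1/2 on |00001>, 1/2 on |00100>, 1/2 on |00101>, and 0 on every other basis state.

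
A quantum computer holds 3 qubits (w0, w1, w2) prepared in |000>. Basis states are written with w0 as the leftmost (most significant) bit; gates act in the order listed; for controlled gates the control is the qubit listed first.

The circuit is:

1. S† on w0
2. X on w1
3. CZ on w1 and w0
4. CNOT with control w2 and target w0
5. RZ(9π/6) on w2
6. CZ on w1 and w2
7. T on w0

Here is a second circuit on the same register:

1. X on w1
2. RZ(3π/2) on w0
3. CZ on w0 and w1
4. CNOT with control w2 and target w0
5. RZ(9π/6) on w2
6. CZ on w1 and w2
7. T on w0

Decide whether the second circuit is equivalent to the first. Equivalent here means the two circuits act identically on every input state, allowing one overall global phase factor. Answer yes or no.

Yes: on every input state the two circuits agree up to one overall phase factor.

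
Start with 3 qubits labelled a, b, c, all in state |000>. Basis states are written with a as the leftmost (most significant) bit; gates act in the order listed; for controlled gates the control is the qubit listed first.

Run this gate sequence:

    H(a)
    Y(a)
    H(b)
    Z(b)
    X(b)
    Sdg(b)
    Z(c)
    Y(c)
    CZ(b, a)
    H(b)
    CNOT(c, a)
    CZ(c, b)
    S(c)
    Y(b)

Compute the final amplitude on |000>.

The final state's coefficient on |000> equals 0.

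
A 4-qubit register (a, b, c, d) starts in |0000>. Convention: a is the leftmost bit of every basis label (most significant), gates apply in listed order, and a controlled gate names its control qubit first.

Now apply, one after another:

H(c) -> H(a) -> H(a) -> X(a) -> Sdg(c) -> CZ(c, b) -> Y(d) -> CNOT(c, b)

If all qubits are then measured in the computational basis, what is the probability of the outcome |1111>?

Outcome |1111> occurs with probability 1/2. Key observation: gates 2-3 undo each other exactly, leaving only the rest of the circuit to track.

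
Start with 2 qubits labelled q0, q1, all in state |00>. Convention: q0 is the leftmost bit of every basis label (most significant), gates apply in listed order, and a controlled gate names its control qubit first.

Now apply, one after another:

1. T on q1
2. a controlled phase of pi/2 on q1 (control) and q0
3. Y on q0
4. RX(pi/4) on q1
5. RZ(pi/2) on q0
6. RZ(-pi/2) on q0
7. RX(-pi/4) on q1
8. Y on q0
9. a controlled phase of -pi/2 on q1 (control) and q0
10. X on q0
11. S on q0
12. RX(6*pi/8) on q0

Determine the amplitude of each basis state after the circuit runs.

The resulting statevector has amplitude sqrt(sqrt(2) + 2)/2 on |00>, 0 on |01>, I*sqrt(2 - sqrt(2))/2 on |10>, 0 on |11>.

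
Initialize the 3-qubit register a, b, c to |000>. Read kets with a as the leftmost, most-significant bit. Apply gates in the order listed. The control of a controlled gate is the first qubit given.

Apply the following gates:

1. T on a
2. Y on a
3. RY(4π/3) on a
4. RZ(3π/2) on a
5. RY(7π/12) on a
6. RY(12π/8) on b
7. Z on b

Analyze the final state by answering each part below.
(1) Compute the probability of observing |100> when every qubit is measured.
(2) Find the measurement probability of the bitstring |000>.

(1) The probability of measuring |100> is -sqrt(2)/32 + sqrt(6)/32 + 1/4.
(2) The probability of measuring |000> is -sqrt(6)/32 + sqrt(2)/32 + 1/4.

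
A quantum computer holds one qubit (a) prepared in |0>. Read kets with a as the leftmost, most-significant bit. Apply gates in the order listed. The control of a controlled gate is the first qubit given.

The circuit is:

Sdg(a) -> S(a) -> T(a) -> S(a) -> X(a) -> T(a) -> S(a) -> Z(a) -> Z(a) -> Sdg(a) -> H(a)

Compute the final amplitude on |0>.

|0> carries amplitude sqrt(2)*exp(I*pi/4)/2 in the final state. Key observation: the block from step 7 through step 10 cancels to the identity and can be dropped.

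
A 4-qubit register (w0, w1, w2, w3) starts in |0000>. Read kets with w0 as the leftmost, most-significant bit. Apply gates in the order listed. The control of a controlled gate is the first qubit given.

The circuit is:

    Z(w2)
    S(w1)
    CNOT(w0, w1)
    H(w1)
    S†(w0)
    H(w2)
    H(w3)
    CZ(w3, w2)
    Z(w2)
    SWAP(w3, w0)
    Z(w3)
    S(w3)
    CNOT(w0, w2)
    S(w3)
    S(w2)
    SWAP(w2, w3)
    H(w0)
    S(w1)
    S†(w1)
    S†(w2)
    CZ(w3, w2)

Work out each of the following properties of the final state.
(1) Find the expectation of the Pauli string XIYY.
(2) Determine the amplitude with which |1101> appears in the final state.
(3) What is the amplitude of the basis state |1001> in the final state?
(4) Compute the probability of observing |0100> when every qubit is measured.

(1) The expectation value of XIYY is 0. Key observation: the block from step 18 through step 19 cancels to the identity and can be dropped.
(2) The final state's coefficient on |1101> equals -I/2.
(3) The final state's coefficient on |1001> equals -I/2.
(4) Outcome |0100> occurs with probability 1/4.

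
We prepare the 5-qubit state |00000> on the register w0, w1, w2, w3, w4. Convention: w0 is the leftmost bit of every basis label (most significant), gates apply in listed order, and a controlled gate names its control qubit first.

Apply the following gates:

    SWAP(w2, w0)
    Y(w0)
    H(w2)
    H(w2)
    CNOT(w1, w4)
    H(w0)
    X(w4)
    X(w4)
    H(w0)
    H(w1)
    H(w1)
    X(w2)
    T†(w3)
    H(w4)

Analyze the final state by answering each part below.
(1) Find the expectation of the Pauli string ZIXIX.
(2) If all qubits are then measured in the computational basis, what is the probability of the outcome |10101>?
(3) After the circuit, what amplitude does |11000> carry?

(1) The expectation value of ZIXIX is 0. Key observation: steps 6-9 multiply out to the identity, so the circuit reduces to the remaining gates.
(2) The probability of measuring |10101> is 1/2.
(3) The amplitude on |11000> is 0.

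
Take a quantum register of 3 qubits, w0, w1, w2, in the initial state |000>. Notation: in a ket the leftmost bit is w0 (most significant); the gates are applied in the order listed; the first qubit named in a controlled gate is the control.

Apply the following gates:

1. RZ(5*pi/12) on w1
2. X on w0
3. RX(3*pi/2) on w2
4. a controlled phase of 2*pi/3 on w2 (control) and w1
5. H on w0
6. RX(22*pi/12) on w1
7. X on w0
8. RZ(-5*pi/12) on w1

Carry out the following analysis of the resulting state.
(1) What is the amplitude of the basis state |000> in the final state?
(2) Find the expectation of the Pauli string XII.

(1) The amplitude on |000> is -sqrt(6)/8 - sqrt(2)/8.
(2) In the final state, XII has expectation -1.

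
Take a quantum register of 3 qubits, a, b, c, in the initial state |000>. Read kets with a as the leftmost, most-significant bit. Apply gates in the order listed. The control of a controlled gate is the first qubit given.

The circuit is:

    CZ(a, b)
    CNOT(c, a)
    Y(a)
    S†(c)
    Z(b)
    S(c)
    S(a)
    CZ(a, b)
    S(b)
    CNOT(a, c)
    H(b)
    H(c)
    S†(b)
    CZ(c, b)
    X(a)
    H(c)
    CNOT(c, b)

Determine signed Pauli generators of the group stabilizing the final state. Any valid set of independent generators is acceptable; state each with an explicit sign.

The final state is stabilized by the group generated by +IIY, +ZII, -IZI; other independent generating sets are equally valid.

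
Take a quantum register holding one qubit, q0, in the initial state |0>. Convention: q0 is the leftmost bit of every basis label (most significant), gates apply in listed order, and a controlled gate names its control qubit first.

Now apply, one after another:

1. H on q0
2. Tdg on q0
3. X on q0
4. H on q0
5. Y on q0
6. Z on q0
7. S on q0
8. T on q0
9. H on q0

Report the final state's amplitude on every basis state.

The resulting statevector has amplitude sqrt(2)*I*(1 - I)/4 on |0>, -sqrt(2)*(1 - I)*(1 + (1 + I)*exp(I*pi/4))/4 on |1>.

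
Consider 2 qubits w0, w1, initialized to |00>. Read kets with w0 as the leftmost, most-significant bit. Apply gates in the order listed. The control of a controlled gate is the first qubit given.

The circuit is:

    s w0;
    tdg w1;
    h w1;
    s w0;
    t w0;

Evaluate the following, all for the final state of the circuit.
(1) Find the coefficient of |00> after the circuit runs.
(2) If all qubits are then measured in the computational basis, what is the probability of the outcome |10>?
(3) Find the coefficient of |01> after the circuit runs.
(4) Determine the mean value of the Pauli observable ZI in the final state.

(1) |00> carries amplitude sqrt(2)/2 in the final state.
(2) The probability of measuring |10> is 0.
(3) |01> carries amplitude sqrt(2)/2 in the final state.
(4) In the final state, ZI has expectation 1.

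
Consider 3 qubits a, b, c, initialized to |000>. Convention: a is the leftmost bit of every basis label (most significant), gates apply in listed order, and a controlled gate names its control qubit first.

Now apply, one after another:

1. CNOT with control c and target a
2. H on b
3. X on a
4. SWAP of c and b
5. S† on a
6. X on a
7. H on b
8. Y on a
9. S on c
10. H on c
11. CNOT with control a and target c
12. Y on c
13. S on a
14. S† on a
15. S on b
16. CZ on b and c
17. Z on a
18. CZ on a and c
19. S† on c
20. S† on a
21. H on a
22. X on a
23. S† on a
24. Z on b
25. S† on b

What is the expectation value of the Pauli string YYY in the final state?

The expectation value of YYY is 1.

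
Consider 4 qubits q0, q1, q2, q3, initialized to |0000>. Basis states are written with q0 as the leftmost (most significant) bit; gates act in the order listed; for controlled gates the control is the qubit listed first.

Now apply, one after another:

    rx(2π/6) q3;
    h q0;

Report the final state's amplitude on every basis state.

After the circuit, the state carries amplitude sqrt(6)/4 on |0000>, -sqrt(2)*I/4 on |0001>, sqrt(6)/4 on |1000>, -sqrt(2)*I/4 on |1001>, and 0 on every other basis state.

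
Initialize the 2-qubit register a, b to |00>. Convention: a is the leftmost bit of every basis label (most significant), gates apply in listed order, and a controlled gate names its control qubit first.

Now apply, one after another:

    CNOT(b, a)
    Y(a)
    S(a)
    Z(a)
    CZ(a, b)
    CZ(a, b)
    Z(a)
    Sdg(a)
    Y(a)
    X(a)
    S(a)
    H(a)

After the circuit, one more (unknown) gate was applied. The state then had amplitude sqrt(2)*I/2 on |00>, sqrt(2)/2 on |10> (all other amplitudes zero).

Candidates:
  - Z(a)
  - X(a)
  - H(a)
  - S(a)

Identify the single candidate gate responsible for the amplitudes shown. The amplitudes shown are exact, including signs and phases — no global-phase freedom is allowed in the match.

The unique candidate consistent with the amplitudes is S(a).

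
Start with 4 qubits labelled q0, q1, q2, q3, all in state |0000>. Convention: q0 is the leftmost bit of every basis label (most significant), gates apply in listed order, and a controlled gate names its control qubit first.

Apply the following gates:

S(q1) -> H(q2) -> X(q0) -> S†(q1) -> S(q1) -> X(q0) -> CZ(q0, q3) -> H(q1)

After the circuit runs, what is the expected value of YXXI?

The expectation value of YXXI is 0.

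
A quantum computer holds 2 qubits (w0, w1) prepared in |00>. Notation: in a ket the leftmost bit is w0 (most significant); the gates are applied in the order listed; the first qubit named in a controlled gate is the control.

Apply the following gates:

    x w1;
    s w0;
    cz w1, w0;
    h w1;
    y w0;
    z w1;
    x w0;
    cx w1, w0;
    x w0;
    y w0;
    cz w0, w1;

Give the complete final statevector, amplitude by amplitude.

The resulting statevector has amplitude sqrt(2)/2 on |00>, 0 on |01>, 0 on |10>, sqrt(2)/2 on |11>.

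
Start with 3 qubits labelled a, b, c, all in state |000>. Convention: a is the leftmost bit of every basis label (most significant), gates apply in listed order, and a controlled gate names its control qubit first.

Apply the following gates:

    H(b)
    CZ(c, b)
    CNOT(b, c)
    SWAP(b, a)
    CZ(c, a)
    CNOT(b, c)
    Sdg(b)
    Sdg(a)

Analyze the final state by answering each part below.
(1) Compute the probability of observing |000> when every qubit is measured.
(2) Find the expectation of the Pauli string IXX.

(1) A full measurement returns |000> with probability 1/2.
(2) The observable IXX averages to 0.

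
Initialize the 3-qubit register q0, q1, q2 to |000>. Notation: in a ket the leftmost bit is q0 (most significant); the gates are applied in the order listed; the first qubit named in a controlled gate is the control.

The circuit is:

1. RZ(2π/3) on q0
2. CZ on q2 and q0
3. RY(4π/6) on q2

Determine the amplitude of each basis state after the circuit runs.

The final amplitudes are -exp(2*I*pi/3)/2 on |000>, -sqrt(3)*exp(2*I*pi/3)/2 on |001>, and 0 on every other basis state.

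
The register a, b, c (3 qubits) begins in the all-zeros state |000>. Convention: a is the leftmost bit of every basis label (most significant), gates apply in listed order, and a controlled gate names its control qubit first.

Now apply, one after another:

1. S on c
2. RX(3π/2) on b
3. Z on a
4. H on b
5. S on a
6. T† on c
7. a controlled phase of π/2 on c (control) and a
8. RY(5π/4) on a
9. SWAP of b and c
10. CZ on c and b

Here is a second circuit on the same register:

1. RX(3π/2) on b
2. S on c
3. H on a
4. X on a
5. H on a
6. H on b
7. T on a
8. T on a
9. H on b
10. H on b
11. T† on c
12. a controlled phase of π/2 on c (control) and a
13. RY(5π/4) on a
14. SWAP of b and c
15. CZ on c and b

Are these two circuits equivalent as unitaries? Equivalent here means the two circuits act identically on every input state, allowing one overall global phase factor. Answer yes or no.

Yes: on every input state the two circuits agree up to one overall phase factor.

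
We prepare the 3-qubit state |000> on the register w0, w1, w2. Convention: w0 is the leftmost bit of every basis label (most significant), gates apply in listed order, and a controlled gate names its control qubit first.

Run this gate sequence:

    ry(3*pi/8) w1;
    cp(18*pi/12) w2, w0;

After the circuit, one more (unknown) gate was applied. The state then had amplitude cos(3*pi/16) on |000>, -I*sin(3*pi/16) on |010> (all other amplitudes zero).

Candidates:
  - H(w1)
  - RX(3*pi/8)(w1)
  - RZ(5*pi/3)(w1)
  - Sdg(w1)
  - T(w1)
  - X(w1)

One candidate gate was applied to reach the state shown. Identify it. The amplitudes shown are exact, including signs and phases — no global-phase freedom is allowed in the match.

The unique candidate consistent with the amplitudes is Sdg(w1).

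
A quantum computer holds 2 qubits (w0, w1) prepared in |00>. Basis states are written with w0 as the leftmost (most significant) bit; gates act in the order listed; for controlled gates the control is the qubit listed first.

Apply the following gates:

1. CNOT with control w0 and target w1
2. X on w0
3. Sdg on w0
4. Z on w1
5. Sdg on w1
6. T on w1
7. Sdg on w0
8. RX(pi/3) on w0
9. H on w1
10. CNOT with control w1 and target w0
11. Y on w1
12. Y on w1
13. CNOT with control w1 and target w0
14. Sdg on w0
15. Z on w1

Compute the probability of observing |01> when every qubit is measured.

A full measurement returns |01> with probability 1/8.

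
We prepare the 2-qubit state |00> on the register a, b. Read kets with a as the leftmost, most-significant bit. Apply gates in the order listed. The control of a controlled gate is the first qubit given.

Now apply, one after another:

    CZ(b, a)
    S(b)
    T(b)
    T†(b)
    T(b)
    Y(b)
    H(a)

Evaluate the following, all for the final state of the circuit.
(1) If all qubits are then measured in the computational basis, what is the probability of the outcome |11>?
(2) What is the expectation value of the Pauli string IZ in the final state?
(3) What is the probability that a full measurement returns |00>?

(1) Outcome |11> occurs with probability 1/2.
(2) The expectation value of IZ is -1.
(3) A full measurement returns |00> with probability 0.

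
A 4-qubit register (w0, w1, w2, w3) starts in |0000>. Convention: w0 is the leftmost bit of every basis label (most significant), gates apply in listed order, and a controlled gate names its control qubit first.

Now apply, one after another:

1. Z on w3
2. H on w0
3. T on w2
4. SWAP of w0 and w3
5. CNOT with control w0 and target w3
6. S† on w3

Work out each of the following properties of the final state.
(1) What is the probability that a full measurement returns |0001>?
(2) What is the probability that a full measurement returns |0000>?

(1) A full measurement returns |0001> with probability 1/2.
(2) The probability of measuring |0000> is 1/2.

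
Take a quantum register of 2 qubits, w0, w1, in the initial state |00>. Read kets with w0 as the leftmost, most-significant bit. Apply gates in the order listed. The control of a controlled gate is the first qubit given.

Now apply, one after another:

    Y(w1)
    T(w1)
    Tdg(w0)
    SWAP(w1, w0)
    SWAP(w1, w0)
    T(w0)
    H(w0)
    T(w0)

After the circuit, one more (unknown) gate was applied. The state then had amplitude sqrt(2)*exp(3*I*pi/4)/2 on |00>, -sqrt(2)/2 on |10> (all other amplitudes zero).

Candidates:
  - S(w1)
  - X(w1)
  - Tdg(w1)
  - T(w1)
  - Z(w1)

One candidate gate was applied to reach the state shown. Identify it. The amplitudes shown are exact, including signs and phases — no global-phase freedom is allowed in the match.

The unique candidate consistent with the amplitudes is X(w1).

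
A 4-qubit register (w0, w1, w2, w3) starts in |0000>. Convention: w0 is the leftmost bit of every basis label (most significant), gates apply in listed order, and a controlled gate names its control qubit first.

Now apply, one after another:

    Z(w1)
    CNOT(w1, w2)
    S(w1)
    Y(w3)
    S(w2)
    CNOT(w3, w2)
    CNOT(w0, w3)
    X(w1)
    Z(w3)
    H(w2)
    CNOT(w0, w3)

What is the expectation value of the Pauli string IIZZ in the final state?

The expectation value of IIZZ is 0.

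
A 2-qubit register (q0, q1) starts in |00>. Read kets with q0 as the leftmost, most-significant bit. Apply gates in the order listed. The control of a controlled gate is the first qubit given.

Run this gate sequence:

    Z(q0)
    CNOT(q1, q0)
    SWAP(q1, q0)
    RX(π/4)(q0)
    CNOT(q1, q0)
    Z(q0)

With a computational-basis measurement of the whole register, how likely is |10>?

The probability of measuring |10> is 1/2 - sqrt(2)/4.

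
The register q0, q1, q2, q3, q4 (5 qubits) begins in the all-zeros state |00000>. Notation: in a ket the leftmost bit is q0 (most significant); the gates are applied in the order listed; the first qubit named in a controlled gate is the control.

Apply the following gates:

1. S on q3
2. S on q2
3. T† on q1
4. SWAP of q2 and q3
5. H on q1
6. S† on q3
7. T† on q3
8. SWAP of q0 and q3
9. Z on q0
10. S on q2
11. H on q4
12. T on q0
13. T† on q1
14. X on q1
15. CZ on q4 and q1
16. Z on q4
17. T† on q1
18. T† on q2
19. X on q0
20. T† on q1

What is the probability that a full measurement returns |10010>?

A full measurement returns |10010> with probability 0.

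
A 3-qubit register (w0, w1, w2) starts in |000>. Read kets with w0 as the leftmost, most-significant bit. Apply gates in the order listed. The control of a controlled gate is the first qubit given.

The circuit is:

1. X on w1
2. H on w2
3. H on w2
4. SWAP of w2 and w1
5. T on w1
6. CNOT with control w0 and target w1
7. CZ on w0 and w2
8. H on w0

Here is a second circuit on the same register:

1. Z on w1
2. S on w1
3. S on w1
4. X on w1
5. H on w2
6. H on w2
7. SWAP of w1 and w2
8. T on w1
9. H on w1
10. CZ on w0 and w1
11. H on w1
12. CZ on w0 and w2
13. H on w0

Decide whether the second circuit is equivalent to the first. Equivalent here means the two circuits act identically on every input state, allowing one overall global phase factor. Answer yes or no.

Yes, they are equivalent — the unitaries differ by at most a global phase.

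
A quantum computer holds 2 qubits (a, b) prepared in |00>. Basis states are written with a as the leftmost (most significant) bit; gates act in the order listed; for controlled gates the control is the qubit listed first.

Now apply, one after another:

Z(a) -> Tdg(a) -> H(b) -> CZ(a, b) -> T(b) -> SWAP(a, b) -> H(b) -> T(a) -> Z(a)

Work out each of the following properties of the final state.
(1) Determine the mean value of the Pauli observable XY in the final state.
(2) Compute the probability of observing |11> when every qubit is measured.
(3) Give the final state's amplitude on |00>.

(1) The expectation value of XY is 0.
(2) Outcome |11> occurs with probability 1/4.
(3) The final state's coefficient on |00> equals 1/2.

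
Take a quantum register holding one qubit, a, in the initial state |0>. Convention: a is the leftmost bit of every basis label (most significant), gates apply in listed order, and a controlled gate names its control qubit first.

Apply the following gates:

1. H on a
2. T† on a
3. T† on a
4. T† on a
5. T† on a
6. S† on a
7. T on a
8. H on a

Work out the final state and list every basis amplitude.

The resulting statevector has amplitude 1/2 + exp(3*I*pi/4)/2 on |0>, 1/2 - exp(3*I*pi/4)/2 on |1>.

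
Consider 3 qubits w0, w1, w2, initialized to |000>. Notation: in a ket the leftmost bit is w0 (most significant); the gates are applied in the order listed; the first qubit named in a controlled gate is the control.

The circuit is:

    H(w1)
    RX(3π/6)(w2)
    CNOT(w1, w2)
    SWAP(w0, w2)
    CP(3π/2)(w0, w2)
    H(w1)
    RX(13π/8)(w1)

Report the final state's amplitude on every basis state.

After the circuit, the state carries amplitude (-1 + I)*sin(pi/16)/2 on |000>, 0 on |001>, -I*(1 - I)*cos(pi/16)/2 on |010>, 0 on |011>, (-1 + I)*cos(pi/16)/2 on |100>, 0 on |101>, I*(1 - I)*sin(pi/16)/2 on |110>, 0 on |111>.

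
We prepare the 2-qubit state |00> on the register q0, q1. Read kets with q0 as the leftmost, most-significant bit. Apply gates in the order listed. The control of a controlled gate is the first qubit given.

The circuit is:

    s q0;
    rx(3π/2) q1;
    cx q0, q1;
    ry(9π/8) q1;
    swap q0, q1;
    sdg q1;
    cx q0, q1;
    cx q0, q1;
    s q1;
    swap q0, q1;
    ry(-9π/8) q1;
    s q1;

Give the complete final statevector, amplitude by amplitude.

The resulting statevector has amplitude -sqrt(2)/2 on |00>, sqrt(2)/2 on |01>, 0 on |10>, 0 on |11>. Key observation: steps 4-11 multiply out to the identity, so the circuit reduces to the remaining gates.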